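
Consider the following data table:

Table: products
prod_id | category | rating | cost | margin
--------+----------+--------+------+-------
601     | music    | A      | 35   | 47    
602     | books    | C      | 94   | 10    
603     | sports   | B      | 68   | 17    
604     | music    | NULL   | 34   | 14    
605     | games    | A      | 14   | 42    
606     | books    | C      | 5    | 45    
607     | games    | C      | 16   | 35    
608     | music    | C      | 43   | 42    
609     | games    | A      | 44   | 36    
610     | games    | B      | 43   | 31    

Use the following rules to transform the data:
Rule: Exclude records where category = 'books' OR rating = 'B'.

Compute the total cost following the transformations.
186

Step 1: Find records where category = 'books' OR rating = 'B'
Step 2: 4 records match, summing to 210
Step 3: Original sum: 396
Step 4: Remaining sum = 396 - 210 = 186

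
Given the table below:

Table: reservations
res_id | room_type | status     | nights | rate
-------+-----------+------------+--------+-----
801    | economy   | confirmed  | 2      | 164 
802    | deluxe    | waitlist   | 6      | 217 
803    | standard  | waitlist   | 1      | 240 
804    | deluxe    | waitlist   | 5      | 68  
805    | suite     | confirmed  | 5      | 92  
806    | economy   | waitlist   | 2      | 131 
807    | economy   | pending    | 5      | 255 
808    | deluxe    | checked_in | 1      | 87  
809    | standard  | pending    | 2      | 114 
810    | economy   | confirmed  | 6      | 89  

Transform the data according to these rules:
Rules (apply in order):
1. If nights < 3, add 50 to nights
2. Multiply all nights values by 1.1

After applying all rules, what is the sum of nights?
313.5

Step 1: Apply Rule 1 - Add 50 to records with nights < 3
  - 5 records affected: 8 + (5 × 50) = 258
  - Unaffected records: 27
  - Sum after Rule 1: 285
Step 2: Apply Rule 2 - Multiply all by 1.1
  - 285 × 1.1 = 313.5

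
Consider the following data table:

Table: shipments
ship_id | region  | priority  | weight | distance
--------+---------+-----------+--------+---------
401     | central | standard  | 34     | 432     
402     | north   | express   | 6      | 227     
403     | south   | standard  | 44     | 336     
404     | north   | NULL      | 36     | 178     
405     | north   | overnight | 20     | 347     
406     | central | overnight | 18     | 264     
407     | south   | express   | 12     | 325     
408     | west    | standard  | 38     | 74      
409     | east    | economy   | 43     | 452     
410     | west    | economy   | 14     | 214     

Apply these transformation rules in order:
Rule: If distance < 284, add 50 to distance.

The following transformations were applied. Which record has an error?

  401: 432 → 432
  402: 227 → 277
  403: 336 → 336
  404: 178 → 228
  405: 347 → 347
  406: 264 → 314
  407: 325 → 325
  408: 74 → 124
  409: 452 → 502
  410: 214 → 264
Record 409 has an error. The correct transformed value should be 452, not 502.

Step 1: Check each record against the rule
Step 2: Record 409 has distance = 452
Step 3: Since 452 >= 284, the bonus should not have been applied
Step 4: Correct value = 452, but claimed value = 502
Conclusion: Record 409 has the error.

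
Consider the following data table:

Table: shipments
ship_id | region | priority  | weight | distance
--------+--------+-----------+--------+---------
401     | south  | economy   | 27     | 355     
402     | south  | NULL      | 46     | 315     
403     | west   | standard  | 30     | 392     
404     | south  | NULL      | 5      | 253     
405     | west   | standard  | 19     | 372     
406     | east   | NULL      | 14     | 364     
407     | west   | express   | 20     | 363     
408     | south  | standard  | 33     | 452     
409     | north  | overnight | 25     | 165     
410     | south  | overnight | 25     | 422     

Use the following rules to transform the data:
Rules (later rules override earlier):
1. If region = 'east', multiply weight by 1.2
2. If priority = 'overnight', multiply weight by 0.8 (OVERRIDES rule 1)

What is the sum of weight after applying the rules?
236.8

Step 1: Rule 2 takes priority for records with priority = 'overnight'
  - 2 records: 50 × 0.8 = 40.0
Step 2: Rule 1 applies to remaining records with region = 'east'
  - 1 records: 14 × 1.2 = 16.8
Step 3: Other records unchanged: 180
Step 4: Final sum = 40.0 + 16.8 + 180 = 236.8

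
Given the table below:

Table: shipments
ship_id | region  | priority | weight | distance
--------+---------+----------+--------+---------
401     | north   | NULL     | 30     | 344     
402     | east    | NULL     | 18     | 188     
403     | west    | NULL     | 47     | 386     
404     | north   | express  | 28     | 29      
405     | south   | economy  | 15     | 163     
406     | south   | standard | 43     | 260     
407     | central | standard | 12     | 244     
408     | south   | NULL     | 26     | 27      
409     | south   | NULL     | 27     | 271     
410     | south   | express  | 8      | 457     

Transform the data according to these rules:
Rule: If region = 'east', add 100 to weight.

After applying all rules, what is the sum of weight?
354

Step 1: Count records where region = 'east': 1
Step 2: Total bonus added: 1 × 100 = 100
Step 3: Original sum of weight: 254
Step 4: Final sum = 254 + 100 = 354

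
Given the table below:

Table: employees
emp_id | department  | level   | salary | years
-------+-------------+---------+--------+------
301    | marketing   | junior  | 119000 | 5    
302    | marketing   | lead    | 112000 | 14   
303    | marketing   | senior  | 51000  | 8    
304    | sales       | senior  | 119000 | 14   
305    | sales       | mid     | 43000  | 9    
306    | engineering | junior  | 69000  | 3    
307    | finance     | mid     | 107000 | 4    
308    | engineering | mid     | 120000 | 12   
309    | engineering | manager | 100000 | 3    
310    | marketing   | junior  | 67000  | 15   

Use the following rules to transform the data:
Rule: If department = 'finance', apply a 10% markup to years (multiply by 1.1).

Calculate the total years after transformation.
87.4

Step 1: Records with department = 'finance' have total years = 4
Step 2: Apply multiplier: 4 × 1.1 = 4.4
Step 3: Other records total: 83
Step 4: Final sum = 4.4 + 83 = 87.4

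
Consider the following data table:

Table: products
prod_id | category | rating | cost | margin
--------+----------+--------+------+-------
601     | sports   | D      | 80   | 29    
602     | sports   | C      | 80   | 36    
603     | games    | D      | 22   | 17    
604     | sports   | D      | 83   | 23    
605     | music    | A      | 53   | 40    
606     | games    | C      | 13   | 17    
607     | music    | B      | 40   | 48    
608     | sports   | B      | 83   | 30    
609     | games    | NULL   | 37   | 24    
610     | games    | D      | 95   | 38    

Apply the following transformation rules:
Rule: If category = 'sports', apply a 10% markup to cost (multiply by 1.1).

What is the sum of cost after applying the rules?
618.6

Step 1: Records with category = 'sports' have total cost = 326
Step 2: Apply multiplier: 326 × 1.1 = 358.6
Step 3: Other records total: 260
Step 4: Final sum = 358.6 + 260 = 618.6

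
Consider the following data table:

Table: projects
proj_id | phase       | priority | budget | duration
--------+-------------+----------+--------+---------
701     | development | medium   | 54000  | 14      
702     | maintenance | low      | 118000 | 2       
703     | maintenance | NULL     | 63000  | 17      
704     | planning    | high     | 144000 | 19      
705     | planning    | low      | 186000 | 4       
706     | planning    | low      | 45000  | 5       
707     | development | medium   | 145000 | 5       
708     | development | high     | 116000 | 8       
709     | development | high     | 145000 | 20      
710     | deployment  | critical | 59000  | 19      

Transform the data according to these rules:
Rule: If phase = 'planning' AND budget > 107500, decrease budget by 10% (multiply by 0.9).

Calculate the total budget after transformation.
1042000.0

Step 1: Find records where phase = 'planning' AND budget > 107500
Step 2: 2 records match, summing to 330000
Step 3: After multiplier: 330000 × 0.9 = 297000.0
Step 4: Unaffected records sum: 745000
Step 5: Final sum = 297000.0 + 745000 = 1042000.0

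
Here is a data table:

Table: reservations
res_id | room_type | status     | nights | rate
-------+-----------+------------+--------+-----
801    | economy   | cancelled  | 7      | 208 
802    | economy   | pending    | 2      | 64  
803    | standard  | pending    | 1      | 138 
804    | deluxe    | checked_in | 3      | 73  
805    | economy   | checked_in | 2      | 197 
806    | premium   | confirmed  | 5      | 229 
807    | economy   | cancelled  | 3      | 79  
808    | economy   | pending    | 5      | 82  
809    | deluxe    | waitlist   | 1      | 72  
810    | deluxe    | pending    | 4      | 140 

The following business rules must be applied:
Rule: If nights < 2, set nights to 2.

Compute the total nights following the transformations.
35

Step 1: 2 records have nights < 2
Step 2: These records originally summed to 2
Step 3: After setting to minimum: 2 × 2 = 4
Step 4: Unaffected records sum: 31
Step 5: Final sum = 4 + 31 = 35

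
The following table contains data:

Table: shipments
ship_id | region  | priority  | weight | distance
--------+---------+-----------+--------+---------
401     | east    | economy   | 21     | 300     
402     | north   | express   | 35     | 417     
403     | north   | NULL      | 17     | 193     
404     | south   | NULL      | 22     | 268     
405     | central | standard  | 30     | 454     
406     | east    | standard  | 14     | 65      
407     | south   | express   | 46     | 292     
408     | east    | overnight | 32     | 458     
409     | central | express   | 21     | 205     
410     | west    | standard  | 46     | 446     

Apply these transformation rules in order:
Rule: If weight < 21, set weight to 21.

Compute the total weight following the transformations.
295

Step 1: 2 records have weight < 21
Step 2: These records originally summed to 31
Step 3: After setting to minimum: 2 × 21 = 42
Step 4: Unaffected records sum: 253
Step 5: Final sum = 42 + 253 = 295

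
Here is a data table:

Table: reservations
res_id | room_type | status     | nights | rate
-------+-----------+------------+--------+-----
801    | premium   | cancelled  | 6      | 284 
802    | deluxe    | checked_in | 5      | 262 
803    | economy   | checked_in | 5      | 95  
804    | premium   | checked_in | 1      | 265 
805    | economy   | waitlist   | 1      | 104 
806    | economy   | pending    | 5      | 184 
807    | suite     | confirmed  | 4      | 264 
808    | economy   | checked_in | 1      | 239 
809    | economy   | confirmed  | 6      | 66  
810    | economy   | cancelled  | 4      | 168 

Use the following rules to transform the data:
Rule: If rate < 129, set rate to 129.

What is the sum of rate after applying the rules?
2053

Step 1: 3 records have rate < 129
Step 2: These records originally summed to 265
Step 3: After setting to minimum: 3 × 129 = 387
Step 4: Unaffected records sum: 1666
Step 5: Final sum = 387 + 1666 = 2053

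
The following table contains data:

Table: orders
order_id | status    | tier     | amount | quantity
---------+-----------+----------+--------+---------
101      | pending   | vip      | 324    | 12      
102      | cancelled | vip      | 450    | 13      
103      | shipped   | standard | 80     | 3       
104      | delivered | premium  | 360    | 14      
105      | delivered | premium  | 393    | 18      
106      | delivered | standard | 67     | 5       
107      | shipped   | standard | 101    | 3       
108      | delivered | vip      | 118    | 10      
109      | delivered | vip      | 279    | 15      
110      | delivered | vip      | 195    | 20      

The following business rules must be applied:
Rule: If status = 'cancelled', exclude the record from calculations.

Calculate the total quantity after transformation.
100

Step 1: Identify records where status = 'cancelled'
Step 2: The excluded records sum to 13
Step 3: Original total quantity = 113
Step 4: Remaining total = 113 - 13 = 100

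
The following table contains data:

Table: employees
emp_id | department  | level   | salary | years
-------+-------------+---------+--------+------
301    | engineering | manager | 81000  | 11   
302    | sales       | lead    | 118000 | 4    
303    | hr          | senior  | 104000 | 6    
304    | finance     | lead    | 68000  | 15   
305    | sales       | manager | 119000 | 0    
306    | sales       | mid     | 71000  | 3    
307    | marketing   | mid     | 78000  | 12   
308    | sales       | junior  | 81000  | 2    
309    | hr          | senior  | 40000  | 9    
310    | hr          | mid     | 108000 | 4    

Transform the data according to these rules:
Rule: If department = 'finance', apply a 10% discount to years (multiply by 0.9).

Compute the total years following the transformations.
64.5

Step 1: Records with department = 'finance' have total years = 15
Step 2: Apply multiplier: 15 × 0.9 = 13.5
Step 3: Other records total: 51
Step 4: Final sum = 13.5 + 51 = 64.5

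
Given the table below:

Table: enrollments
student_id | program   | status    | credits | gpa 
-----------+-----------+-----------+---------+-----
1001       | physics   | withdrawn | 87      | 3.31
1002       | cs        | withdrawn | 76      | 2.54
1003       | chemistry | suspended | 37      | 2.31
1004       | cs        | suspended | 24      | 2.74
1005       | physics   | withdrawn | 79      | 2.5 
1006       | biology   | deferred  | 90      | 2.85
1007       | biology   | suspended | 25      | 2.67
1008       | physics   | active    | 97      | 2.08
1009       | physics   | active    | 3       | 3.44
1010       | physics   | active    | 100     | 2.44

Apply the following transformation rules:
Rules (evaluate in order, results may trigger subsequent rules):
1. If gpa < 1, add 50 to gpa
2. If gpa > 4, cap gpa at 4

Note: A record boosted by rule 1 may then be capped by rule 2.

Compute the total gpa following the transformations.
26.88

Step 1: Apply rule 1 to records with gpa < 1
  - 0 records get bonus of 50
  - Of these, 0 records then exceed 4 and get capped
Step 2: Apply rule 2 to records with gpa > 4
  - 0 records (original) are capped
Step 3: Calculate final sum = 26.88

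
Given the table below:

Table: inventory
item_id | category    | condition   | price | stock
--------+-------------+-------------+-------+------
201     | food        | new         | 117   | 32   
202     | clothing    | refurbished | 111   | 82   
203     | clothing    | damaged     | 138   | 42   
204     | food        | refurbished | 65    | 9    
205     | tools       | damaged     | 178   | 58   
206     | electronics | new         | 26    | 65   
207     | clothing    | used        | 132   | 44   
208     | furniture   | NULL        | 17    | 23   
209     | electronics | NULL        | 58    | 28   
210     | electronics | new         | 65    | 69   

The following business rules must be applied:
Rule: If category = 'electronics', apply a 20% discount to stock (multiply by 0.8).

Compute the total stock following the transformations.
419.6

Step 1: Records with category = 'electronics' have total stock = 162
Step 2: Apply multiplier: 162 × 0.8 = 129.6
Step 3: Other records total: 290
Step 4: Final sum = 129.6 + 290 = 419.6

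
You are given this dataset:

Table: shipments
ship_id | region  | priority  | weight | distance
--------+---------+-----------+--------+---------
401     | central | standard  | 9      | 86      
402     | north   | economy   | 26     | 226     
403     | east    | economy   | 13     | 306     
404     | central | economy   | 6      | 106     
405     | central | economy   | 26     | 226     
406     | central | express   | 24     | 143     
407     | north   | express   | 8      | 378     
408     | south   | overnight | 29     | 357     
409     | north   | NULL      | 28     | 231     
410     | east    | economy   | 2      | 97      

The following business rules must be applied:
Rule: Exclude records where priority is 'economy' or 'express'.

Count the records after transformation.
3

Step 1: Count records to exclude
  - 5 (economy) + 2 (express) = 7 records
Step 2: Total records: 10
Step 3: Remaining = 10 - 7 = 3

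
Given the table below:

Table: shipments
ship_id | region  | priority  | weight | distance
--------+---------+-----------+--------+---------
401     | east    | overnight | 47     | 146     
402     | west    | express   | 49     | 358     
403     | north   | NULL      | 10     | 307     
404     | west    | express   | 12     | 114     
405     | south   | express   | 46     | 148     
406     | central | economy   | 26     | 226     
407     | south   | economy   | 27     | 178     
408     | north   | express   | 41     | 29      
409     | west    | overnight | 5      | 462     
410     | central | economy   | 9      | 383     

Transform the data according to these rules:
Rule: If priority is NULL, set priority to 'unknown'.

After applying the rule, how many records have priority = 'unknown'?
1

Step 1: Count records where priority IS NULL
Step 2: Found 1 records with NULL priority
Step 3: These records will have priority set to 'unknown'
Step 4: Records already having priority = 'unknown': 0
Step 5: Answer: 1 + 0 = 1 records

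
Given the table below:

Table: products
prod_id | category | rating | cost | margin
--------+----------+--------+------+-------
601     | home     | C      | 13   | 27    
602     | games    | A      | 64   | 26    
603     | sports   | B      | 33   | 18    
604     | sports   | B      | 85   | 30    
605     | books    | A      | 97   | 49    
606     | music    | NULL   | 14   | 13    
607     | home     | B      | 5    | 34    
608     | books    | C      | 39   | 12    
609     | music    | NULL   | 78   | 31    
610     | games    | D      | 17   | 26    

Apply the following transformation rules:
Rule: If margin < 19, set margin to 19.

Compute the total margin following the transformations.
280

Step 1: 3 records have margin < 19
Step 2: These records originally summed to 43
Step 3: After setting to minimum: 3 × 19 = 57
Step 4: Unaffected records sum: 223
Step 5: Final sum = 57 + 223 = 280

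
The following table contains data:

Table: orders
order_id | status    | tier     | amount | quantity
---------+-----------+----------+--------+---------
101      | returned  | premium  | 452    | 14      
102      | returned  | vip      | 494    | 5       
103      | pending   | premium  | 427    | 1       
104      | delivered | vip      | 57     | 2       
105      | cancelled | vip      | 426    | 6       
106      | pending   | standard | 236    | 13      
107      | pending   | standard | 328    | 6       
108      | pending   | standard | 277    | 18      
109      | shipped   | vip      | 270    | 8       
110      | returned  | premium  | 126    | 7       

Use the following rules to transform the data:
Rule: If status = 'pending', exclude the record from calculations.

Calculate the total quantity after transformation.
42

Step 1: Identify records where status = 'pending'
Step 2: The excluded records sum to 38
Step 3: Original total quantity = 80
Step 4: Remaining total = 80 - 38 = 42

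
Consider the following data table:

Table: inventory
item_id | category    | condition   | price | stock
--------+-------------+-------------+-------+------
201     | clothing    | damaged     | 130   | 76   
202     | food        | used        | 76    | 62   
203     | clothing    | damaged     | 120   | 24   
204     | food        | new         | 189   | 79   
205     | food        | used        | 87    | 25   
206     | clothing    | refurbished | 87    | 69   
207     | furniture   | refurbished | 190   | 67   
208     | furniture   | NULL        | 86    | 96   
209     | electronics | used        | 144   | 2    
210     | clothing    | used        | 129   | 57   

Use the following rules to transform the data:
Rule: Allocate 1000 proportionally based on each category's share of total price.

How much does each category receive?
clothing: 376.41, electronics: 116.32, food: 284.33, furniture: 222.94

Step 1: Calculate total price = 1238
Step 2: Calculate each category's proportion:
  clothing: 466/1238 = 37.64% → 376.41
  electronics: 144/1238 = 11.63% → 116.32
  food: 352/1238 = 28.43% → 284.33
  furniture: 276/1238 = 22.29% → 222.94
Step 3: Verify: sum of allocations ≈ 1000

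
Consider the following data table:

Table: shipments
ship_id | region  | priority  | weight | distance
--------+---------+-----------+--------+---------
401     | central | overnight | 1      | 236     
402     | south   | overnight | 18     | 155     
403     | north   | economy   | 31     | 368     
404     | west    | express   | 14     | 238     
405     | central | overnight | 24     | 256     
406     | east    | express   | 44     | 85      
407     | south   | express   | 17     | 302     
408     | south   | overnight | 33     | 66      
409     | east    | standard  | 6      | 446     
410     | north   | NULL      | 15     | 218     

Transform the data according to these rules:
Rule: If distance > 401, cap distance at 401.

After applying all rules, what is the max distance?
401

Step 1: Original maximum distance = 446
Step 2: Apply cap at 401
Step 3: 1 records had distance > 401 and were capped
Step 4: Maximum after transformation = 401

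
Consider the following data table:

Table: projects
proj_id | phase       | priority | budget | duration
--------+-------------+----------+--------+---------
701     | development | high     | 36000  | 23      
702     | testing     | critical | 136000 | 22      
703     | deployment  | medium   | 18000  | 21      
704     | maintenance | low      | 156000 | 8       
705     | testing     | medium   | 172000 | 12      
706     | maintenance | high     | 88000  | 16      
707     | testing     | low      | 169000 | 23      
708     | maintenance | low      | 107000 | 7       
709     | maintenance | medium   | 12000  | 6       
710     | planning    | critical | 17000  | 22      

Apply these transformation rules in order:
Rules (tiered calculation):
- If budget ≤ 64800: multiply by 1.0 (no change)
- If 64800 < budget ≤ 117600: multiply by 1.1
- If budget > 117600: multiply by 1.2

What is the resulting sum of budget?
1057100.0

Step 1: Tier 1 (budget ≤ 64800): 4 records, sum = 83000 × 1.0 = 83000.0
Step 2: Tier 2 (64800 < budget ≤ 117600): 2 records, sum = 195000 × 1.1 = 214500.0
Step 3: Tier 3 (budget > 117600): 4 records, sum = 633000 × 1.2 = 759600.0
Step 4: Final sum = 83000.0 + 214500.0 + 759600.0 = 1057100.0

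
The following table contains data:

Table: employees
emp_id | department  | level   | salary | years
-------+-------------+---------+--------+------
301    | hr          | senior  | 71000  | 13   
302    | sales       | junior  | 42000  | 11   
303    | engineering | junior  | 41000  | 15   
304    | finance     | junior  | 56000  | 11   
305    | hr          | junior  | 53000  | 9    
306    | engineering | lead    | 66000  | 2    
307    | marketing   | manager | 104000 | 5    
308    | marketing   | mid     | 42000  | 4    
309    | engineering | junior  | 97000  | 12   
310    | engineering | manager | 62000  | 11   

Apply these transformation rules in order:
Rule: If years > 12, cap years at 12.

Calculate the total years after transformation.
89

Step 1: 2 records have years > 12
Step 2: These records originally summed to 28
Step 3: After capping: 2 × 12 = 24
Step 4: Unaffected records sum: 65
Step 5: Final sum = 24 + 65 = 89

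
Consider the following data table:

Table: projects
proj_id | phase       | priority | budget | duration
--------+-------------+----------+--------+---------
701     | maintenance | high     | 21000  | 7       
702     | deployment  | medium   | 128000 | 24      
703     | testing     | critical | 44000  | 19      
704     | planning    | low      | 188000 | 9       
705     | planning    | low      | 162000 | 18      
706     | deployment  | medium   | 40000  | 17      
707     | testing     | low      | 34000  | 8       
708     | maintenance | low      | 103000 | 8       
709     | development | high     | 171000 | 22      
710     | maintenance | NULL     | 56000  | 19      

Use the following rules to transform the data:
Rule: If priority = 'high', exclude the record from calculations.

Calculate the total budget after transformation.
755000

Step 1: Identify records where priority = 'high'
Step 2: The excluded records sum to 192000
Step 3: Original total budget = 947000
Step 4: Remaining total = 947000 - 192000 = 755000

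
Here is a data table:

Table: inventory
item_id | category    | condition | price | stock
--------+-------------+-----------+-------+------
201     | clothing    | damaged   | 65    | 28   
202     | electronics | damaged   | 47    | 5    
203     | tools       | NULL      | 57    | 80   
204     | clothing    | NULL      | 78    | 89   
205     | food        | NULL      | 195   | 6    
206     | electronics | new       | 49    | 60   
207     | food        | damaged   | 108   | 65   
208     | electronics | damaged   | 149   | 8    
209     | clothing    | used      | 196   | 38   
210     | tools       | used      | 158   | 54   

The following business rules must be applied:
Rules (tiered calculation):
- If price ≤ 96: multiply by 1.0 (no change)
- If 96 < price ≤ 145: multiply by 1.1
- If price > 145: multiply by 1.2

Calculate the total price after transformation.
1252.4

Step 1: Tier 1 (price ≤ 96): 5 records, sum = 296 × 1.0 = 296.0
Step 2: Tier 2 (96 < price ≤ 145): 1 records, sum = 108 × 1.1 = 118.8
Step 3: Tier 3 (price > 145): 4 records, sum = 698 × 1.2 = 837.6
Step 4: Final sum = 296.0 + 118.8 + 837.6 = 1252.4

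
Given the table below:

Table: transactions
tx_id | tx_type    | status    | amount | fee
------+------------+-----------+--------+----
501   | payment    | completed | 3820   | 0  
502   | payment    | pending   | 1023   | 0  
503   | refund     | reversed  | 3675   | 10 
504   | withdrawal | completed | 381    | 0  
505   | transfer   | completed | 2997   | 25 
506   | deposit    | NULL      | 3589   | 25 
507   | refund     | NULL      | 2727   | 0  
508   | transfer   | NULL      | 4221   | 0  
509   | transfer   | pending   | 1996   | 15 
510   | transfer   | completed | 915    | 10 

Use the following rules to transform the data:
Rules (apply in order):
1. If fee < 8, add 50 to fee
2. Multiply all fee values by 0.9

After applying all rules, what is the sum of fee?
301.5

Step 1: Apply Rule 1 - Add 50 to records with fee < 8
  - 5 records affected: 0 + (5 × 50) = 250
  - Unaffected records: 85
  - Sum after Rule 1: 335
Step 2: Apply Rule 2 - Multiply all by 0.9
  - 335 × 0.9 = 301.5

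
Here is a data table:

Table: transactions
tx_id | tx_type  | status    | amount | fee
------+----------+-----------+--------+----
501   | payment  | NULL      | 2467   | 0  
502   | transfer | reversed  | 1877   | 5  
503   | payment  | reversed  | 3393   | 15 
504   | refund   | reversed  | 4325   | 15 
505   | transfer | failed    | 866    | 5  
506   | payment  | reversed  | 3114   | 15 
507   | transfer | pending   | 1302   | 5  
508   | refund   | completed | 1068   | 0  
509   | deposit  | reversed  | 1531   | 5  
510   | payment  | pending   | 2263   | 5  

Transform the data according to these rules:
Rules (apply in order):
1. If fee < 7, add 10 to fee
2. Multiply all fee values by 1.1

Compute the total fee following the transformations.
154.0

Step 1: Apply Rule 1 - Add 10 to records with fee < 7
  - 7 records affected: 25 + (7 × 10) = 95
  - Unaffected records: 45
  - Sum after Rule 1: 140
Step 2: Apply Rule 2 - Multiply all by 1.1
  - 140 × 1.1 = 154.0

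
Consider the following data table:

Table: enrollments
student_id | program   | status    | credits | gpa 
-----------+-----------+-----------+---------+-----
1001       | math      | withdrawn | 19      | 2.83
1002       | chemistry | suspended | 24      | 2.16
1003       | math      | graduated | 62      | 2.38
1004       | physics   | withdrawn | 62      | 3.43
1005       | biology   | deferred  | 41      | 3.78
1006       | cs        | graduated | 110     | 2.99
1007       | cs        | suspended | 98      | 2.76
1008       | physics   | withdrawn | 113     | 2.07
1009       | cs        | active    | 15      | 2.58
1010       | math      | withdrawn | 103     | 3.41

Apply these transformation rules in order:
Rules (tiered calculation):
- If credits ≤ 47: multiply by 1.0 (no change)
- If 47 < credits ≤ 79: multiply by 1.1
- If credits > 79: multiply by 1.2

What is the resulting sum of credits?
744.2

Step 1: Tier 1 (credits ≤ 47): 4 records, sum = 99 × 1.0 = 99.0
Step 2: Tier 2 (47 < credits ≤ 79): 2 records, sum = 124 × 1.1 = 136.4
Step 3: Tier 3 (credits > 79): 4 records, sum = 424 × 1.2 = 508.8
Step 4: Final sum = 99.0 + 136.4 + 508.8 = 744.2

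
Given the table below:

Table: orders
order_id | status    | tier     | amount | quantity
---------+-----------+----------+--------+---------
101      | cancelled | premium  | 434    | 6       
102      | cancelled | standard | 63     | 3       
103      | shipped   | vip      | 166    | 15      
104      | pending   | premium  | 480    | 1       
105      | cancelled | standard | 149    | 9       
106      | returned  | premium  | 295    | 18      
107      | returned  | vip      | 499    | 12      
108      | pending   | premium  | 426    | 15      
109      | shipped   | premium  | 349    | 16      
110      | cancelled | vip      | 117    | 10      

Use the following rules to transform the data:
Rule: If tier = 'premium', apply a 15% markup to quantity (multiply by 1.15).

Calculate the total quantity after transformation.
113.4

Step 1: Records with tier = 'premium' have total quantity = 56
Step 2: Apply multiplier: 56 × 1.15 = 64.4
Step 3: Other records total: 49
Step 4: Final sum = 64.4 + 49 = 113.4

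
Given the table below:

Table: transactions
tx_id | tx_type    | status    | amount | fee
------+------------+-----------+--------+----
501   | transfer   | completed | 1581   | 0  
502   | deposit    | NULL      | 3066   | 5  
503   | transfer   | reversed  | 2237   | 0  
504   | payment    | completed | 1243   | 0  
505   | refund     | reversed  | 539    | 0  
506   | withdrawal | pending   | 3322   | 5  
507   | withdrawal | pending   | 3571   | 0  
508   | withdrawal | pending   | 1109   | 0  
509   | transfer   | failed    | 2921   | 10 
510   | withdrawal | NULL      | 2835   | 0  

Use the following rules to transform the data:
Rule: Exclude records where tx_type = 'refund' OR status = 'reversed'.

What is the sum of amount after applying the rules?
19648

Step 1: Find records where tx_type = 'refund' OR status = 'reversed'
Step 2: 2 records match, summing to 2776
Step 3: Original sum: 22424
Step 4: Remaining sum = 22424 - 2776 = 19648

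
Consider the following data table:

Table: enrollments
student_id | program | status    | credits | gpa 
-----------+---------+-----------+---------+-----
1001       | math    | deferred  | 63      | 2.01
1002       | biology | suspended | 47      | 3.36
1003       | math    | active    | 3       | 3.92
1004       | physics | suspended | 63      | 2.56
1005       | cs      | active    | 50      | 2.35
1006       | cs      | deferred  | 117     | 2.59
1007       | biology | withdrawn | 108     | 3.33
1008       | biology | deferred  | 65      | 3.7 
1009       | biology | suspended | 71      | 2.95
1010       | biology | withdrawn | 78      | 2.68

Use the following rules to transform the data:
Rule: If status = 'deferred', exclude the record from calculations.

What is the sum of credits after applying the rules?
420

Step 1: Identify records where status = 'deferred'
Step 2: The excluded records sum to 245
Step 3: Original total credits = 665
Step 4: Remaining total = 665 - 245 = 420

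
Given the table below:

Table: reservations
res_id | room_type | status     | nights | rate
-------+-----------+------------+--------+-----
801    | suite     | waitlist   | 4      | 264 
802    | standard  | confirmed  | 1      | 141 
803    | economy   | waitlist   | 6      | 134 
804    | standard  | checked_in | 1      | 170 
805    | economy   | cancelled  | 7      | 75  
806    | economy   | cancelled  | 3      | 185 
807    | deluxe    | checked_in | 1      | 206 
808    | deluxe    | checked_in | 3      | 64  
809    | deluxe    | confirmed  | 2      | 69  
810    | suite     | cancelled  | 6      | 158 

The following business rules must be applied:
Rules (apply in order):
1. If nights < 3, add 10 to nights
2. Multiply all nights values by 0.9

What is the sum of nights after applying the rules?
66.6

Step 1: Apply Rule 1 - Add 10 to records with nights < 3
  - 4 records affected: 5 + (4 × 10) = 45
  - Unaffected records: 29
  - Sum after Rule 1: 74
Step 2: Apply Rule 2 - Multiply all by 0.9
  - 74 × 0.9 = 66.6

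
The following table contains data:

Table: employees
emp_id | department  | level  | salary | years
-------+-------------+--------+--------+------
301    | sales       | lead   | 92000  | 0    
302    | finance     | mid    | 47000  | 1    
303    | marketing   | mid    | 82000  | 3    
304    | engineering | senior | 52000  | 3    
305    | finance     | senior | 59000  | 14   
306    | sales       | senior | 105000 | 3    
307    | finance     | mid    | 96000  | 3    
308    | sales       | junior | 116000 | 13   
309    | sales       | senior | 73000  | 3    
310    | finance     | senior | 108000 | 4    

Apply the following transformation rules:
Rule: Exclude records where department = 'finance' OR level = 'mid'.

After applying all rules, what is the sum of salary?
438000

Step 1: Find records where department = 'finance' OR level = 'mid'
Step 2: 5 records match, summing to 392000
Step 3: Original sum: 830000
Step 4: Remaining sum = 830000 - 392000 = 438000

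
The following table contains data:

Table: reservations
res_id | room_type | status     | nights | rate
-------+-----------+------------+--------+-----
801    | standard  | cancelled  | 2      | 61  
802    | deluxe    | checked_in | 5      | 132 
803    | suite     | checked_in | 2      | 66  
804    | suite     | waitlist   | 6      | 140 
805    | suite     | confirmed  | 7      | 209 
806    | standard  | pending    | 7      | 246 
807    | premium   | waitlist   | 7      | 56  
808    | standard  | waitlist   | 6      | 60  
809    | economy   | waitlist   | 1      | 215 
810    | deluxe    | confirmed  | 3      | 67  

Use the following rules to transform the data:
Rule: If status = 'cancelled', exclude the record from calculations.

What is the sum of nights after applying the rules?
44

Step 1: Identify records where status = 'cancelled'
Step 2: The excluded records sum to 2
Step 3: Original total nights = 46
Step 4: Remaining total = 46 - 2 = 44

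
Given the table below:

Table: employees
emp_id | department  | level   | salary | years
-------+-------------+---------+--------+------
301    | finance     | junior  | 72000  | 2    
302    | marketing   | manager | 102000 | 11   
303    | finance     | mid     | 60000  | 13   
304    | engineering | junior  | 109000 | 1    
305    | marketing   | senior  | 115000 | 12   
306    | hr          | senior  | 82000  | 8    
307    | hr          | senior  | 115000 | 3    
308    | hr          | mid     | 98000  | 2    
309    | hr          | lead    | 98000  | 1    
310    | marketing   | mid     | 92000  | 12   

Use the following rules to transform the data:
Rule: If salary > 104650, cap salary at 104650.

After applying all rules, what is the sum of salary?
917950

Step 1: 3 records have salary > 104650
Step 2: These records originally summed to 339000
Step 3: After capping: 3 × 104650 = 313950
Step 4: Unaffected records sum: 604000
Step 5: Final sum = 313950 + 604000 = 917950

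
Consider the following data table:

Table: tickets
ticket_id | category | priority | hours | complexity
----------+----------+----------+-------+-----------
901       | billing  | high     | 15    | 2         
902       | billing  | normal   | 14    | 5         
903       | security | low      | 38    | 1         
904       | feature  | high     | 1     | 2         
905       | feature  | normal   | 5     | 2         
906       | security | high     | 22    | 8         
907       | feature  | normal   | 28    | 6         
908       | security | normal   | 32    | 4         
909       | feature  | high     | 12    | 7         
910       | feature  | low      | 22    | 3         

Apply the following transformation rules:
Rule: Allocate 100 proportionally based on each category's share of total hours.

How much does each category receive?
billing: 15.34, feature: 35.98, security: 48.68

Step 1: Calculate total hours = 189
Step 2: Calculate each category's proportion:
  billing: 29/189 = 15.34% → 15.34
  feature: 68/189 = 35.98% → 35.98
  security: 92/189 = 48.68% → 48.68
Step 3: Verify: sum of allocations ≈ 100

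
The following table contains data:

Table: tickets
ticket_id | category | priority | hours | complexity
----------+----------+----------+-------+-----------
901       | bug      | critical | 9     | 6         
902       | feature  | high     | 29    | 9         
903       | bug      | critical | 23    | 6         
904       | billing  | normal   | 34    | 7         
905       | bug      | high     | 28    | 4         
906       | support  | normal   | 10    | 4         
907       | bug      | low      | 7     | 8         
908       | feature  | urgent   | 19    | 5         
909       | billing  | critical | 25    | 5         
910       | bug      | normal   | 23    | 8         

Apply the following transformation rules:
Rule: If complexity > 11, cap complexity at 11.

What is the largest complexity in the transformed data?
9

Step 1: Original maximum complexity = 9
Step 2: Check cap of 11 against maximum
Step 3: No records exceed the cap (max 9 <= cap 11), so no capping applies
Step 4: Maximum after transformation = 9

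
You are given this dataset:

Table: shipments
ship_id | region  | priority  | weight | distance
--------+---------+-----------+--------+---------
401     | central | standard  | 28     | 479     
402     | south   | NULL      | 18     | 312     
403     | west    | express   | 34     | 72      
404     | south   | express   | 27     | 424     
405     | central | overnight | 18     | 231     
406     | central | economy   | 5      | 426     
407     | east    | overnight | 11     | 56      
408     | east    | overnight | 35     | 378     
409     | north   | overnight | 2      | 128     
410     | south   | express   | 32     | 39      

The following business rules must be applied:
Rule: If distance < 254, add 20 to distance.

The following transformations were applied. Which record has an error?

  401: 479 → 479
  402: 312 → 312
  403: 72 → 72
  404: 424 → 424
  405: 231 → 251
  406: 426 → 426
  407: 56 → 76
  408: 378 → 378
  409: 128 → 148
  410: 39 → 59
Record 403 has an error. The correct transformed value should be 92, not 72.

Step 1: Check each record against the rule
Step 2: Record 403 has distance = 72
Step 3: Since 72 < 254, the bonus should have been applied
Step 4: Correct value = 92, but claimed value = 72
Conclusion: Record 403 has the error.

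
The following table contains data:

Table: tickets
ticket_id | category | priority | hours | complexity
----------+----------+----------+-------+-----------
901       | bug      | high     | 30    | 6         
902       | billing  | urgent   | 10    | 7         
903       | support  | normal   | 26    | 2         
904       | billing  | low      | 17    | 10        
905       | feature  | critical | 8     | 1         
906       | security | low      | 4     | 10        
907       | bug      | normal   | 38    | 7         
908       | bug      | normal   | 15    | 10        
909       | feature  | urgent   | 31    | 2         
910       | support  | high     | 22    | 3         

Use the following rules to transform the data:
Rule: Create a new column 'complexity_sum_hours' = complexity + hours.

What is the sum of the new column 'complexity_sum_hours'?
259

Step 1: For each record, compute complexity + hours
Example calculations:
  6 + 30 = 36
  7 + 10 = 17
  2 + 26 = 28
  ...
Step 2: Sum all derived values
Step 3: Total = 259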